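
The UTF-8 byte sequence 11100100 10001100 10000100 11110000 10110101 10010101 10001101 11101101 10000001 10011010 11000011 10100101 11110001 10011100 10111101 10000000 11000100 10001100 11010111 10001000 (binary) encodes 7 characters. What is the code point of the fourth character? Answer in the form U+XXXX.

Offset 0: leading byte 0xE4 = 11100100 → 3-byte char #1 = E4 8C 84.
Offset 3: leading byte 0xF0 = 11110000 → 4-byte char #2 = F0 B5 95 8D.
Offset 7: leading byte 0xED = 11101101 → 3-byte char #3 = ED 81 9A.
Offset 10: leading byte 0xC3 = 11000011 → 2-byte char #4 = C3 A5.
Leading byte 0xC3 = 11000011 matches 110xxxxx → 2-byte sequence.
Byte 1: 0xC3 = 11000011, payload 00011 (5 bits).
Byte 2: 0xA5 = 10100101 (10xxxxxx ✓), payload 100101.
Concatenate: 00011100101 = 0xE5 (11 bits → U+00E5).

U+00E5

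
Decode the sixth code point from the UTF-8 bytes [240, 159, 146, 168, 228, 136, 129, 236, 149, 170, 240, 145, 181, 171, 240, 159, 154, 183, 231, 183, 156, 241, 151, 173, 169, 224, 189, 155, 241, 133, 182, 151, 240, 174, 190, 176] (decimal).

U+7DDC

Offset 0: leading byte 0xF0 = 11110000 → 4-byte char #1 = F0 9F 92 A8.
Offset 4: leading byte 0xE4 = 11100100 → 3-byte char #2 = E4 88 81.
Offset 7: leading byte 0xEC = 11101100 → 3-byte char #3 = EC 95 AA.
Offset 10: leading byte 0xF0 = 11110000 → 4-byte char #4 = F0 91 B5 AB.
Offset 14: leading byte 0xF0 = 11110000 → 4-byte char #5 = F0 9F 9A B7.
Offset 18: leading byte 0xE7 = 11100111 → 3-byte char #6 = E7 B7 9C.
Leading byte 0xE7 = 11100111 matches 1110xxxx → 3-byte sequence.
Byte 1: 0xE7 = 11100111, payload 0111 (4 bits).
Byte 2: 0xB7 = 10110111 (10xxxxxx ✓), payload 110111.
Byte 3: 0x9C = 10011100 (10xxxxxx ✓), payload 011100.
Concatenate: 0111110111011100 = 0x7DDC (16 bits → U+7DDC).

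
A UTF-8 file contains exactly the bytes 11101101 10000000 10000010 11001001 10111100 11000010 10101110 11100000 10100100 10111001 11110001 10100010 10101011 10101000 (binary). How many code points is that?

5

Byte at offset 0: 0xED = 11101101 → 3-byte char (#1). Advance 3.
Byte at offset 3: 0xC9 = 11001001 → 2-byte char (#2). Advance 2.
Byte at offset 5: 0xC2 = 11000010 → 2-byte char (#3). Advance 2.
Byte at offset 7: 0xE0 = 11100000 → 3-byte char (#4). Advance 3.
Byte at offset 10: 0xF1 = 11110001 → 4-byte char (#5). Advance 4.
Reached end at offset 14 after 5 code points.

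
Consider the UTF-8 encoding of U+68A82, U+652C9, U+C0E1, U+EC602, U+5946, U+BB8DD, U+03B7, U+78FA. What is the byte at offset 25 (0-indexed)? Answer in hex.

U+68A82 → 4-byte form F1 A8 AA 82 at offsets 0–3.
U+652C9 → 4-byte form F1 A5 8B 89 at offsets 4–7.
U+C0E1 → 3-byte form EC 83 A1 at offsets 8–10.
U+EC602 → 4-byte form F3 AC 98 82 at offsets 11–14.
U+5946 → 3-byte form E5 A5 86 at offsets 15–17.
U+BB8DD → 4-byte form F2 BB A3 9D at offsets 18–21.
U+03B7 → 2-byte form CE B7 at offsets 22–23.
U+78FA → 3-byte form E7 A3 BA at offsets 24–26.
Offset 25 falls in char 8's range; it's byte 2 of E7 A3 BA = 0xA3.

0xA3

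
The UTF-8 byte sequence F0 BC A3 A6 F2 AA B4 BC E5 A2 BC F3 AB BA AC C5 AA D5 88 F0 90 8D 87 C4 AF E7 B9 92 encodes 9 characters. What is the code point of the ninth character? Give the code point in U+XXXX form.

Offset 0: leading byte 0xF0 = 11110000 → 4-byte char #1 = F0 BC A3 A6.
Offset 4: leading byte 0xF2 = 11110010 → 4-byte char #2 = F2 AA B4 BC.
Offset 8: leading byte 0xE5 = 11100101 → 3-byte char #3 = E5 A2 BC.
Offset 11: leading byte 0xF3 = 11110011 → 4-byte char #4 = F3 AB BA AC.
Offset 15: leading byte 0xC5 = 11000101 → 2-byte char #5 = C5 AA.
Offset 17: leading byte 0xD5 = 11010101 → 2-byte char #6 = D5 88.
Offset 19: leading byte 0xF0 = 11110000 → 4-byte char #7 = F0 90 8D 87.
Offset 23: leading byte 0xC4 = 11000100 → 2-byte char #8 = C4 AF.
Offset 25: leading byte 0xE7 = 11100111 → 3-byte char #9 = E7 B9 92.
Leading byte 0xE7 = 11100111 matches 1110xxxx → 3-byte sequence.
Byte 1: 0xE7 = 11100111, payload 0111 (4 bits).
Byte 2: 0xB9 = 10111001 (10xxxxxx ✓), payload 111001.
Byte 3: 0x92 = 10010010 (10xxxxxx ✓), payload 010010.
Concatenate: 0111111001010010 = 0x7E52 (16 bits → U+7E52).

U+7E52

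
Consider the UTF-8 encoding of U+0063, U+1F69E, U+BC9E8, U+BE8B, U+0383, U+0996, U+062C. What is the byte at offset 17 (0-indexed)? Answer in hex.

0xD8

U+0063 → 1-byte form 63 at offsets 0–0.
U+1F69E → 4-byte form F0 9F 9A 9E at offsets 1–4.
U+BC9E8 → 4-byte form F2 BC A7 A8 at offsets 5–8.
U+BE8B → 3-byte form EB BA 8B at offsets 9–11.
U+0383 → 2-byte form CE 83 at offsets 12–13.
U+0996 → 3-byte form E0 A6 96 at offsets 14–16.
U+062C → 2-byte form D8 AC at offsets 17–18.
Offset 17 falls in char 7's range; it's byte 1 of D8 AC = 0xD8.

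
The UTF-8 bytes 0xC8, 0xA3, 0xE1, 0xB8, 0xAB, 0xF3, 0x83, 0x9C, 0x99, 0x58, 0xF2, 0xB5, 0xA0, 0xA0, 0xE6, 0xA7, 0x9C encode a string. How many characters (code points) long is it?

Byte at offset 0: 0xC8 = 11001000 → 2-byte char (#1). Advance 2.
Byte at offset 2: 0xE1 = 11100001 → 3-byte char (#2). Advance 3.
Byte at offset 5: 0xF3 = 11110011 → 4-byte char (#3). Advance 4.
Byte at offset 9: 0x58 = 01011000 → 1-byte char (#4). Advance 1.
Byte at offset 10: 0xF2 = 11110010 → 4-byte char (#5). Advance 4.
Byte at offset 14: 0xE6 = 11100110 → 3-byte char (#6). Advance 3.
Reached end at offset 17 after 6 code points.

6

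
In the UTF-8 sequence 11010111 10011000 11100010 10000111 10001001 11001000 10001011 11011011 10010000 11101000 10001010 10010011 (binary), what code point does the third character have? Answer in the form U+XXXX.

U+020B

Offset 0: leading byte 0xD7 = 11010111 → 2-byte char #1 = D7 98.
Offset 2: leading byte 0xE2 = 11100010 → 3-byte char #2 = E2 87 89.
Offset 5: leading byte 0xC8 = 11001000 → 2-byte char #3 = C8 8B.
Leading byte 0xC8 = 11001000 matches 110xxxxx → 2-byte sequence.
Byte 1: 0xC8 = 11001000, payload 01000 (5 bits).
Byte 2: 0x8B = 10001011 (10xxxxxx ✓), payload 001011.
Concatenate: 01000001011 = 0x20B (11 bits → U+020B).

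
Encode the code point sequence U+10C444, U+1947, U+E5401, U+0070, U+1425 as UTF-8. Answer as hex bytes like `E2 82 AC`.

F4 8C 91 84 E1 A5 87 F3 A5 90 81 70 E1 90 A5

U+10C444: 4-byte form → F4 8C 91 84.
U+1947: 3-byte form → E1 A5 87.
U+E5401: 4-byte form → F3 A5 90 81.
U+0070: 1-byte form → 70.
U+1425: 3-byte form → E1 90 A5.
Concatenated (15 bytes): F4 8C 91 84 E1 A5 87 F3 A5 90 81 70 E1 90 A5.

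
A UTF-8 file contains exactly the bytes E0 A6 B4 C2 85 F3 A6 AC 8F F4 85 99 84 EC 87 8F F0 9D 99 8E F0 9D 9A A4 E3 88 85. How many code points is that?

8

Byte at offset 0: 0xE0 = 11100000 → 3-byte char (#1). Advance 3.
Byte at offset 3: 0xC2 = 11000010 → 2-byte char (#2). Advance 2.
Byte at offset 5: 0xF3 = 11110011 → 4-byte char (#3). Advance 4.
Byte at offset 9: 0xF4 = 11110100 → 4-byte char (#4). Advance 4.
Byte at offset 13: 0xEC = 11101100 → 3-byte char (#5). Advance 3.
Byte at offset 16: 0xF0 = 11110000 → 4-byte char (#6). Advance 4.
Byte at offset 20: 0xF0 = 11110000 → 4-byte char (#7). Advance 4.
Byte at offset 24: 0xE3 = 11100011 → 3-byte char (#8). Advance 3.
Reached end at offset 27 after 8 code points.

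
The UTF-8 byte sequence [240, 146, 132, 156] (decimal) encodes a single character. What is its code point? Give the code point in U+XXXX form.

U+1211C

Leading byte 0xF0 = 11110000 matches 11110xxx → 4-byte sequence.
Byte 1: 0xF0 = 11110000, payload 000 (3 bits).
Byte 2: 0x92 = 10010010 (10xxxxxx ✓), payload 010010.
Byte 3: 0x84 = 10000100 (10xxxxxx ✓), payload 000100.
Byte 4: 0x9C = 10011100 (10xxxxxx ✓), payload 011100.
Concatenate: 000010010000100011100 = 0x1211C (21 bits → U+1211C).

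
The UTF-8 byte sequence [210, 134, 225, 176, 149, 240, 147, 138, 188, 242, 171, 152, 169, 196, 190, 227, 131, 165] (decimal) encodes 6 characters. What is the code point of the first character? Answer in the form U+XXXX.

U+0486

Offset 0: leading byte 0xD2 = 11010010 → 2-byte char #1 = D2 86.
Leading byte 0xD2 = 11010010 matches 110xxxxx → 2-byte sequence.
Byte 1: 0xD2 = 11010010, payload 10010 (5 bits).
Byte 2: 0x86 = 10000110 (10xxxxxx ✓), payload 000110.
Concatenate: 10010000110 = 0x486 (11 bits → U+0486).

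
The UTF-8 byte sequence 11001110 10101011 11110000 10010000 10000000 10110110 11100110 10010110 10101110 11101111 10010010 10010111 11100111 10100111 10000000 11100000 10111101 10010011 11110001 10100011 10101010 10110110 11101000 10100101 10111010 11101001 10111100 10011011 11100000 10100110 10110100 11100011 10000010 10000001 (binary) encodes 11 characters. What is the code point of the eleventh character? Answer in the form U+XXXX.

Offset 0: leading byte 0xCE = 11001110 → 2-byte char #1 = CE AB.
Offset 2: leading byte 0xF0 = 11110000 → 4-byte char #2 = F0 90 80 B6.
Offset 6: leading byte 0xE6 = 11100110 → 3-byte char #3 = E6 96 AE.
Offset 9: leading byte 0xEF = 11101111 → 3-byte char #4 = EF 92 97.
Offset 12: leading byte 0xE7 = 11100111 → 3-byte char #5 = E7 A7 80.
Offset 15: leading byte 0xE0 = 11100000 → 3-byte char #6 = E0 BD 93.
Offset 18: leading byte 0xF1 = 11110001 → 4-byte char #7 = F1 A3 AA B6.
Offset 22: leading byte 0xE8 = 11101000 → 3-byte char #8 = E8 A5 BA.
Offset 25: leading byte 0xE9 = 11101001 → 3-byte char #9 = E9 BC 9B.
Offset 28: leading byte 0xE0 = 11100000 → 3-byte char #10 = E0 A6 B4.
Offset 31: leading byte 0xE3 = 11100011 → 3-byte char #11 = E3 82 81.
Leading byte 0xE3 = 11100011 matches 1110xxxx → 3-byte sequence.
Byte 1: 0xE3 = 11100011, payload 0011 (4 bits).
Byte 2: 0x82 = 10000010 (10xxxxxx ✓), payload 000010.
Byte 3: 0x81 = 10000001 (10xxxxxx ✓), payload 000001.
Concatenate: 0011000010000001 = 0x3081 (16 bits → U+3081).

U+3081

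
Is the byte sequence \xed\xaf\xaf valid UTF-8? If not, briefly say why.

invalid (encodes a surrogate (U+D800–U+DFFF))

Structurally a 3-byte sequence; payload = 0xDBEF.
But 0xDBEF is in U+D800–U+DFFF, the surrogate range. Surrogates are not Unicode scalar values and are forbidden in UTF-8.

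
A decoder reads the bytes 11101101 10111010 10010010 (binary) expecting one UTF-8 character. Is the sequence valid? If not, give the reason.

invalid (encodes a surrogate (U+D800–U+DFFF))

Structurally a 3-byte sequence; payload = 0xDE92.
But 0xDE92 is in U+D800–U+DFFF, the surrogate range. Surrogates are not Unicode scalar values and are forbidden in UTF-8.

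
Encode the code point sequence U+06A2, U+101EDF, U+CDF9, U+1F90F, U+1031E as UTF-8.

DA A2 F4 81 BB 9F EC B7 B9 F0 9F A4 8F F0 90 8C 9E

U+06A2: 2-byte form → DA A2.
U+101EDF: 4-byte form → F4 81 BB 9F.
U+CDF9: 3-byte form → EC B7 B9.
U+1F90F: 4-byte form → F0 9F A4 8F.
U+1031E: 4-byte form → F0 90 8C 9E.
Concatenated (17 bytes): DA A2 F4 81 BB 9F EC B7 B9 F0 9F A4 8F F0 90 8C 9E.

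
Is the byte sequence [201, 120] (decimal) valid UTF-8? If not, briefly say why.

Leading byte 0xC9 = 11001001 → 2-byte form.
Byte 2 is 0x78 = 01111000, which is not 10xxxxxx — expected a continuation byte.

invalid (non-continuation byte where continuation expected)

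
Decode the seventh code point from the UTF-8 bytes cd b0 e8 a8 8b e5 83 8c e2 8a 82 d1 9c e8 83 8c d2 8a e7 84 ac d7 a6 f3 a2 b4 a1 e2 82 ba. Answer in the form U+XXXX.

U+048A

Offset 0: leading byte 0xCD = 11001101 → 2-byte char #1 = CD B0.
Offset 2: leading byte 0xE8 = 11101000 → 3-byte char #2 = E8 A8 8B.
Offset 5: leading byte 0xE5 = 11100101 → 3-byte char #3 = E5 83 8C.
Offset 8: leading byte 0xE2 = 11100010 → 3-byte char #4 = E2 8A 82.
Offset 11: leading byte 0xD1 = 11010001 → 2-byte char #5 = D1 9C.
Offset 13: leading byte 0xE8 = 11101000 → 3-byte char #6 = E8 83 8C.
Offset 16: leading byte 0xD2 = 11010010 → 2-byte char #7 = D2 8A.
Leading byte 0xD2 = 11010010 matches 110xxxxx → 2-byte sequence.
Byte 1: 0xD2 = 11010010, payload 10010 (5 bits).
Byte 2: 0x8A = 10001010 (10xxxxxx ✓), payload 001010.
Concatenate: 10010001010 = 0x48A (11 bits → U+048A).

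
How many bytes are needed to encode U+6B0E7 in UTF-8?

U+6B0E7 = 0x6B0E7. UTF-8 uses 1 byte below 0x80, 2 below 0x800, 3 below 0x10000, 4 up to 0x10FFFF. 0x6B0E7 is in U+10000–U+10FFFF → 4 bytes.

4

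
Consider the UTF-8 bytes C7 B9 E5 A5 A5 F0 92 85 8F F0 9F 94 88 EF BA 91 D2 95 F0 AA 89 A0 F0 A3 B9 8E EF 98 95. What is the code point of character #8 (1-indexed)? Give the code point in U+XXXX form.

U+23E4E

Offset 0: leading byte 0xC7 = 11000111 → 2-byte char #1 = C7 B9.
Offset 2: leading byte 0xE5 = 11100101 → 3-byte char #2 = E5 A5 A5.
Offset 5: leading byte 0xF0 = 11110000 → 4-byte char #3 = F0 92 85 8F.
Offset 9: leading byte 0xF0 = 11110000 → 4-byte char #4 = F0 9F 94 88.
Offset 13: leading byte 0xEF = 11101111 → 3-byte char #5 = EF BA 91.
Offset 16: leading byte 0xD2 = 11010010 → 2-byte char #6 = D2 95.
Offset 18: leading byte 0xF0 = 11110000 → 4-byte char #7 = F0 AA 89 A0.
Offset 22: leading byte 0xF0 = 11110000 → 4-byte char #8 = F0 A3 B9 8E.
Leading byte 0xF0 = 11110000 matches 11110xxx → 4-byte sequence.
Byte 1: 0xF0 = 11110000, payload 000 (3 bits).
Byte 2: 0xA3 = 10100011 (10xxxxxx ✓), payload 100011.
Byte 3: 0xB9 = 10111001 (10xxxxxx ✓), payload 111001.
Byte 4: 0x8E = 10001110 (10xxxxxx ✓), payload 001110.
Concatenate: 000100011111001001110 = 0x23E4E (21 bits → U+23E4E).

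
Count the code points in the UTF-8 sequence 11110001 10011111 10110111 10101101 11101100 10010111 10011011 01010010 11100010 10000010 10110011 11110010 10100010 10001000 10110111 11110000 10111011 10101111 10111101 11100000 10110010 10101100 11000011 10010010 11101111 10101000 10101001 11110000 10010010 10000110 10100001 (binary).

Byte at offset 0: 0xF1 = 11110001 → 4-byte char (#1). Advance 4.
Byte at offset 4: 0xEC = 11101100 → 3-byte char (#2). Advance 3.
Byte at offset 7: 0x52 = 01010010 → 1-byte char (#3). Advance 1.
Byte at offset 8: 0xE2 = 11100010 → 3-byte char (#4). Advance 3.
Byte at offset 11: 0xF2 = 11110010 → 4-byte char (#5). Advance 4.
Byte at offset 15: 0xF0 = 11110000 → 4-byte char (#6). Advance 4.
Byte at offset 19: 0xE0 = 11100000 → 3-byte char (#7). Advance 3.
Byte at offset 22: 0xC3 = 11000011 → 2-byte char (#8). Advance 2.
Byte at offset 24: 0xEF = 11101111 → 3-byte char (#9). Advance 3.
Byte at offset 27: 0xF0 = 11110000 → 4-byte char (#10). Advance 4.
Reached end at offset 31 after 10 code points.

10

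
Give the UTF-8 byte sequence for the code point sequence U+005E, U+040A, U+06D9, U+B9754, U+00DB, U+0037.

5E D0 8A DB 99 F2 B9 9D 94 C3 9B 37

U+005E: 1-byte form → 5E.
U+040A: 2-byte form → D0 8A.
U+06D9: 2-byte form → DB 99.
U+B9754: 4-byte form → F2 B9 9D 94.
U+00DB: 2-byte form → C3 9B.
U+0037: 1-byte form → 37.
Concatenated (12 bytes): 5E D0 8A DB 99 F2 B9 9D 94 C3 9B 37.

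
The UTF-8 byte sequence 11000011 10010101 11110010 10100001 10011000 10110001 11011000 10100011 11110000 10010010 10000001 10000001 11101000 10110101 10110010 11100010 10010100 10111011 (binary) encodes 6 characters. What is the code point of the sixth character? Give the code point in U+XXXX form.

Offset 0: leading byte 0xC3 = 11000011 → 2-byte char #1 = C3 95.
Offset 2: leading byte 0xF2 = 11110010 → 4-byte char #2 = F2 A1 98 B1.
Offset 6: leading byte 0xD8 = 11011000 → 2-byte char #3 = D8 A3.
Offset 8: leading byte 0xF0 = 11110000 → 4-byte char #4 = F0 92 81 81.
Offset 12: leading byte 0xE8 = 11101000 → 3-byte char #5 = E8 B5 B2.
Offset 15: leading byte 0xE2 = 11100010 → 3-byte char #6 = E2 94 BB.
Leading byte 0xE2 = 11100010 matches 1110xxxx → 3-byte sequence.
Byte 1: 0xE2 = 11100010, payload 0010 (4 bits).
Byte 2: 0x94 = 10010100 (10xxxxxx ✓), payload 010100.
Byte 3: 0xBB = 10111011 (10xxxxxx ✓), payload 111011.
Concatenate: 0010010100111011 = 0x253B (16 bits → U+253B).

U+253B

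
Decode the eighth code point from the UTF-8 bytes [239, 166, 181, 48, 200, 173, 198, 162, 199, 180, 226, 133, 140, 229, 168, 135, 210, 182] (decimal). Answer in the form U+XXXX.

Offset 0: leading byte 0xEF = 11101111 → 3-byte char #1 = EF A6 B5.
Offset 3: leading byte 0x30 = 00110000 → 1-byte char #2 = 30.
Offset 4: leading byte 0xC8 = 11001000 → 2-byte char #3 = C8 AD.
Offset 6: leading byte 0xC6 = 11000110 → 2-byte char #4 = C6 A2.
Offset 8: leading byte 0xC7 = 11000111 → 2-byte char #5 = C7 B4.
Offset 10: leading byte 0xE2 = 11100010 → 3-byte char #6 = E2 85 8C.
Offset 13: leading byte 0xE5 = 11100101 → 3-byte char #7 = E5 A8 87.
Offset 16: leading byte 0xD2 = 11010010 → 2-byte char #8 = D2 B6.
Leading byte 0xD2 = 11010010 matches 110xxxxx → 2-byte sequence.
Byte 1: 0xD2 = 11010010, payload 10010 (5 bits).
Byte 2: 0xB6 = 10110110 (10xxxxxx ✓), payload 110110.
Concatenate: 10010110110 = 0x4B6 (11 bits → U+04B6).

U+04B6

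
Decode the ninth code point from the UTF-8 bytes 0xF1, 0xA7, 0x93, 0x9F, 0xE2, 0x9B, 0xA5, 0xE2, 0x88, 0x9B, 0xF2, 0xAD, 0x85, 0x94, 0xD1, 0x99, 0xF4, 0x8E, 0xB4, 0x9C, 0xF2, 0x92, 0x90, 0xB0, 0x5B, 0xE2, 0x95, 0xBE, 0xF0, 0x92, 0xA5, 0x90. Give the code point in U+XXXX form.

U+257E

Offset 0: leading byte 0xF1 = 11110001 → 4-byte char #1 = F1 A7 93 9F.
Offset 4: leading byte 0xE2 = 11100010 → 3-byte char #2 = E2 9B A5.
Offset 7: leading byte 0xE2 = 11100010 → 3-byte char #3 = E2 88 9B.
Offset 10: leading byte 0xF2 = 11110010 → 4-byte char #4 = F2 AD 85 94.
Offset 14: leading byte 0xD1 = 11010001 → 2-byte char #5 = D1 99.
Offset 16: leading byte 0xF4 = 11110100 → 4-byte char #6 = F4 8E B4 9C.
Offset 20: leading byte 0xF2 = 11110010 → 4-byte char #7 = F2 92 90 B0.
Offset 24: leading byte 0x5B = 01011011 → 1-byte char #8 = 5B.
Offset 25: leading byte 0xE2 = 11100010 → 3-byte char #9 = E2 95 BE.
Leading byte 0xE2 = 11100010 matches 1110xxxx → 3-byte sequence.
Byte 1: 0xE2 = 11100010, payload 0010 (4 bits).
Byte 2: 0x95 = 10010101 (10xxxxxx ✓), payload 010101.
Byte 3: 0xBE = 10111110 (10xxxxxx ✓), payload 111110.
Concatenate: 0010010101111110 = 0x257E (16 bits → U+257E).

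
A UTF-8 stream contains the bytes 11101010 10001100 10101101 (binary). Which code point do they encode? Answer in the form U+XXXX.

U+A32D

Leading byte 0xEA = 11101010 matches 1110xxxx → 3-byte sequence.
Byte 1: 0xEA = 11101010, payload 1010 (4 bits).
Byte 2: 0x8C = 10001100 (10xxxxxx ✓), payload 001100.
Byte 3: 0xAD = 10101101 (10xxxxxx ✓), payload 101101.
Concatenate: 1010001100101101 = 0xA32D (16 bits → U+A32D).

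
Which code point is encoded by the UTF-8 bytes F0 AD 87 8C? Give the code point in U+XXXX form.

U+2D1CC

Leading byte 0xF0 = 11110000 matches 11110xxx → 4-byte sequence.
Byte 1: 0xF0 = 11110000, payload 000 (3 bits).
Byte 2: 0xAD = 10101101 (10xxxxxx ✓), payload 101101.
Byte 3: 0x87 = 10000111 (10xxxxxx ✓), payload 000111.
Byte 4: 0x8C = 10001100 (10xxxxxx ✓), payload 001100.
Concatenate: 000101101000111001100 = 0x2D1CC (21 bits → U+2D1CC).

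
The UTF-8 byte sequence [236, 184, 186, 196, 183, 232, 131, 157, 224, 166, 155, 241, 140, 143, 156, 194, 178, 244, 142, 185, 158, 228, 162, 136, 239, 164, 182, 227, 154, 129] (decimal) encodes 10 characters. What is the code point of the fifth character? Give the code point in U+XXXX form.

Offset 0: leading byte 0xEC = 11101100 → 3-byte char #1 = EC B8 BA.
Offset 3: leading byte 0xC4 = 11000100 → 2-byte char #2 = C4 B7.
Offset 5: leading byte 0xE8 = 11101000 → 3-byte char #3 = E8 83 9D.
Offset 8: leading byte 0xE0 = 11100000 → 3-byte char #4 = E0 A6 9B.
Offset 11: leading byte 0xF1 = 11110001 → 4-byte char #5 = F1 8C 8F 9C.
Leading byte 0xF1 = 11110001 matches 11110xxx → 4-byte sequence.
Byte 1: 0xF1 = 11110001, payload 001 (3 bits).
Byte 2: 0x8C = 10001100 (10xxxxxx ✓), payload 001100.
Byte 3: 0x8F = 10001111 (10xxxxxx ✓), payload 001111.
Byte 4: 0x9C = 10011100 (10xxxxxx ✓), payload 011100.
Concatenate: 001001100001111011100 = 0x4C3DC (21 bits → U+4C3DC).

U+4C3DC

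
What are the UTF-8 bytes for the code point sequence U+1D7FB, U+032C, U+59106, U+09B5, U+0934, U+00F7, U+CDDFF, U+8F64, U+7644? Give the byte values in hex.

U+1D7FB: 4-byte form → F0 9D 9F BB.
U+032C: 2-byte form → CC AC.
U+59106: 4-byte form → F1 99 84 86.
U+09B5: 3-byte form → E0 A6 B5.
U+0934: 3-byte form → E0 A4 B4.
U+00F7: 2-byte form → C3 B7.
U+CDDFF: 4-byte form → F3 8D B7 BF.
U+8F64: 3-byte form → E8 BD A4.
U+7644: 3-byte form → E7 99 84.
Concatenated (28 bytes): F0 9D 9F BB CC AC F1 99 84 86 E0 A6 B5 E0 A4 B4 C3 B7 F3 8D B7 BF E8 BD A4 E7 99 84.

F0 9D 9F BB CC AC F1 99 84 86 E0 A6 B5 E0 A4 B4 C3 B7 F3 8D B7 BF E8 BD A4 E7 99 84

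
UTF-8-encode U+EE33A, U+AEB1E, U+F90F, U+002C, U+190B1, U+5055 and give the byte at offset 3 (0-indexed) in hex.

U+EE33A → 4-byte form F3 AE 8C BA at offsets 0–3.
Offset 3 falls in char 1's range; it's byte 4 of F3 AE 8C BA = 0xBA.

0xBA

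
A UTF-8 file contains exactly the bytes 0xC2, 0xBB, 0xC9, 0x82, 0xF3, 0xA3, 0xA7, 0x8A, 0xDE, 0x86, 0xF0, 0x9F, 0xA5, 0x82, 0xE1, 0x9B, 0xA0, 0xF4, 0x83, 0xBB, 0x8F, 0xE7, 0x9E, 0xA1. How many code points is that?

Byte at offset 0: 0xC2 = 11000010 → 2-byte char (#1). Advance 2.
Byte at offset 2: 0xC9 = 11001001 → 2-byte char (#2). Advance 2.
Byte at offset 4: 0xF3 = 11110011 → 4-byte char (#3). Advance 4.
Byte at offset 8: 0xDE = 11011110 → 2-byte char (#4). Advance 2.
Byte at offset 10: 0xF0 = 11110000 → 4-byte char (#5). Advance 4.
Byte at offset 14: 0xE1 = 11100001 → 3-byte char (#6). Advance 3.
Byte at offset 17: 0xF4 = 11110100 → 4-byte char (#7). Advance 4.
Byte at offset 21: 0xE7 = 11100111 → 3-byte char (#8). Advance 3.
Reached end at offset 24 after 8 code points.

8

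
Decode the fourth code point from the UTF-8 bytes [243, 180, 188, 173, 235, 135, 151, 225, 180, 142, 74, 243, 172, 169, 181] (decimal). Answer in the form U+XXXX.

Offset 0: leading byte 0xF3 = 11110011 → 4-byte char #1 = F3 B4 BC AD.
Offset 4: leading byte 0xEB = 11101011 → 3-byte char #2 = EB 87 97.
Offset 7: leading byte 0xE1 = 11100001 → 3-byte char #3 = E1 B4 8E.
Offset 10: leading byte 0x4A = 01001010 → 1-byte char #4 = 4A.
Leading byte 0x4A = 01001010 matches 0xxxxxxx → 1-byte sequence.
Byte 1: 0x4A = 01001010, payload 1001010 (7 bits).
Concatenate: 1001010 = 0x4A (7 bits → U+004A).

U+004A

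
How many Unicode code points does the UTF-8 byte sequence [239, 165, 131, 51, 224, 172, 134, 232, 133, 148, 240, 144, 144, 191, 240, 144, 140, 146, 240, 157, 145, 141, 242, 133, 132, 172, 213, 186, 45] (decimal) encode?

Byte at offset 0: 0xEF = 11101111 → 3-byte char (#1). Advance 3.
Byte at offset 3: 0x33 = 00110011 → 1-byte char (#2). Advance 1.
Byte at offset 4: 0xE0 = 11100000 → 3-byte char (#3). Advance 3.
Byte at offset 7: 0xE8 = 11101000 → 3-byte char (#4). Advance 3.
Byte at offset 10: 0xF0 = 11110000 → 4-byte char (#5). Advance 4.
Byte at offset 14: 0xF0 = 11110000 → 4-byte char (#6). Advance 4.
Byte at offset 18: 0xF0 = 11110000 → 4-byte char (#7). Advance 4.
Byte at offset 22: 0xF2 = 11110010 → 4-byte char (#8). Advance 4.
Byte at offset 26: 0xD5 = 11010101 → 2-byte char (#9). Advance 2.
Byte at offset 28: 0x2D = 00101101 → 1-byte char (#10). Advance 1.
Reached end at offset 29 after 10 code points.

10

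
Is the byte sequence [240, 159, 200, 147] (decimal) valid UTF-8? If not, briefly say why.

invalid (non-continuation byte where continuation expected)

Leading byte 0xF0 = 11110000 → 4-byte form.
Byte 3 is 0xC8 = 11001000, which is not 10xxxxxx — expected a continuation byte.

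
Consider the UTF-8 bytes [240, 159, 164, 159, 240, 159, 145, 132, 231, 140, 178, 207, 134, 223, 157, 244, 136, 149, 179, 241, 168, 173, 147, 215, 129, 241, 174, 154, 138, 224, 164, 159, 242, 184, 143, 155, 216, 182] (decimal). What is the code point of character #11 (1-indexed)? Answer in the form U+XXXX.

Offset 0: leading byte 0xF0 = 11110000 → 4-byte char #1 = F0 9F A4 9F.
Offset 4: leading byte 0xF0 = 11110000 → 4-byte char #2 = F0 9F 91 84.
Offset 8: leading byte 0xE7 = 11100111 → 3-byte char #3 = E7 8C B2.
Offset 11: leading byte 0xCF = 11001111 → 2-byte char #4 = CF 86.
Offset 13: leading byte 0xDF = 11011111 → 2-byte char #5 = DF 9D.
Offset 15: leading byte 0xF4 = 11110100 → 4-byte char #6 = F4 88 95 B3.
Offset 19: leading byte 0xF1 = 11110001 → 4-byte char #7 = F1 A8 AD 93.
Offset 23: leading byte 0xD7 = 11010111 → 2-byte char #8 = D7 81.
Offset 25: leading byte 0xF1 = 11110001 → 4-byte char #9 = F1 AE 9A 8A.
Offset 29: leading byte 0xE0 = 11100000 → 3-byte char #10 = E0 A4 9F.
Offset 32: leading byte 0xF2 = 11110010 → 4-byte char #11 = F2 B8 8F 9B.
Leading byte 0xF2 = 11110010 matches 11110xxx → 4-byte sequence.
Byte 1: 0xF2 = 11110010, payload 010 (3 bits).
Byte 2: 0xB8 = 10111000 (10xxxxxx ✓), payload 111000.
Byte 3: 0x8F = 10001111 (10xxxxxx ✓), payload 001111.
Byte 4: 0x9B = 10011011 (10xxxxxx ✓), payload 011011.
Concatenate: 010111000001111011011 = 0xB83DB (21 bits → U+B83DB).

U+B83DB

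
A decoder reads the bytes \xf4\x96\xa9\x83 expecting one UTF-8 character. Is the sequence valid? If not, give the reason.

Leading byte 0xF4 = 11110100 → 4-byte form.
Payload = 0x116A43, which exceeds U+10FFFF, the maximum Unicode code point. (Leading bytes F5–FF, or F4 followed by ≥ 0x90, are invalid.)

invalid (encodes a value above U+10FFFF)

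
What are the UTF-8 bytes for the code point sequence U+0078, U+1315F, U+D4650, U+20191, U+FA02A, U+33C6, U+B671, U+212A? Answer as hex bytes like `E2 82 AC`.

U+0078: 1-byte form → 78.
U+1315F: 4-byte form → F0 93 85 9F.
U+D4650: 4-byte form → F3 94 99 90.
U+20191: 4-byte form → F0 A0 86 91.
U+FA02A: 4-byte form → F3 BA 80 AA.
U+33C6: 3-byte form → E3 8F 86.
U+B671: 3-byte form → EB 99 B1.
U+212A: 3-byte form → E2 84 AA.
Concatenated (26 bytes): 78 F0 93 85 9F F3 94 99 90 F0 A0 86 91 F3 BA 80 AA E3 8F 86 EB 99 B1 E2 84 AA.

78 F0 93 85 9F F3 94 99 90 F0 A0 86 91 F3 BA 80 AA E3 8F 86 EB 99 B1 E2 84 AA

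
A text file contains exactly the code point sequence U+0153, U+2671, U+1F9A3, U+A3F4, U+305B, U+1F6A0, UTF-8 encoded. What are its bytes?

U+0153: 2-byte form → C5 93.
U+2671: 3-byte form → E2 99 B1.
U+1F9A3: 4-byte form → F0 9F A6 A3.
U+A3F4: 3-byte form → EA 8F B4.
U+305B: 3-byte form → E3 81 9B.
U+1F6A0: 4-byte form → F0 9F 9A A0.
Concatenated (19 bytes): C5 93 E2 99 B1 F0 9F A6 A3 EA 8F B4 E3 81 9B F0 9F 9A A0.

C5 93 E2 99 B1 F0 9F A6 A3 EA 8F B4 E3 81 9B F0 9F 9A A0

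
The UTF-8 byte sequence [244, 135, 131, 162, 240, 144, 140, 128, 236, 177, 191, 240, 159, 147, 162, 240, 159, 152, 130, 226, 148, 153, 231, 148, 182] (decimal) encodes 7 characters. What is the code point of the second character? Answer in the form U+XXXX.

U+10300

Offset 0: leading byte 0xF4 = 11110100 → 4-byte char #1 = F4 87 83 A2.
Offset 4: leading byte 0xF0 = 11110000 → 4-byte char #2 = F0 90 8C 80.
Leading byte 0xF0 = 11110000 matches 11110xxx → 4-byte sequence.
Byte 1: 0xF0 = 11110000, payload 000 (3 bits).
Byte 2: 0x90 = 10010000 (10xxxxxx ✓), payload 010000.
Byte 3: 0x8C = 10001100 (10xxxxxx ✓), payload 001100.
Byte 4: 0x80 = 10000000 (10xxxxxx ✓), payload 000000.
Concatenate: 000010000001100000000 = 0x10300 (21 bits → U+10300).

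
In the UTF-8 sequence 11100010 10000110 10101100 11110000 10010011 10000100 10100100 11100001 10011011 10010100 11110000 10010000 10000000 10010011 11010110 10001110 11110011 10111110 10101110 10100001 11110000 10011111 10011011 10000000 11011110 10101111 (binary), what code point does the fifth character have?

Offset 0: leading byte 0xE2 = 11100010 → 3-byte char #1 = E2 86 AC.
Offset 3: leading byte 0xF0 = 11110000 → 4-byte char #2 = F0 93 84 A4.
Offset 7: leading byte 0xE1 = 11100001 → 3-byte char #3 = E1 9B 94.
Offset 10: leading byte 0xF0 = 11110000 → 4-byte char #4 = F0 90 80 93.
Offset 14: leading byte 0xD6 = 11010110 → 2-byte char #5 = D6 8E.
Leading byte 0xD6 = 11010110 matches 110xxxxx → 2-byte sequence.
Byte 1: 0xD6 = 11010110, payload 10110 (5 bits).
Byte 2: 0x8E = 10001110 (10xxxxxx ✓), payload 001110.
Concatenate: 10110001110 = 0x58E (11 bits → U+058E).

U+058E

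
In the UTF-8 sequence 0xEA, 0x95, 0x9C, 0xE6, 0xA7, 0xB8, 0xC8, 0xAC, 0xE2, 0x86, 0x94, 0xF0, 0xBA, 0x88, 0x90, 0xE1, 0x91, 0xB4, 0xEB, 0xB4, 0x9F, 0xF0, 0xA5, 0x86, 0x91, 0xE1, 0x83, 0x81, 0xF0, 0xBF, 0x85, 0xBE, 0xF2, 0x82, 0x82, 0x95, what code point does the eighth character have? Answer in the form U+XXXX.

Offset 0: leading byte 0xEA = 11101010 → 3-byte char #1 = EA 95 9C.
Offset 3: leading byte 0xE6 = 11100110 → 3-byte char #2 = E6 A7 B8.
Offset 6: leading byte 0xC8 = 11001000 → 2-byte char #3 = C8 AC.
Offset 8: leading byte 0xE2 = 11100010 → 3-byte char #4 = E2 86 94.
Offset 11: leading byte 0xF0 = 11110000 → 4-byte char #5 = F0 BA 88 90.
Offset 15: leading byte 0xE1 = 11100001 → 3-byte char #6 = E1 91 B4.
Offset 18: leading byte 0xEB = 11101011 → 3-byte char #7 = EB B4 9F.
Offset 21: leading byte 0xF0 = 11110000 → 4-byte char #8 = F0 A5 86 91.
Leading byte 0xF0 = 11110000 matches 11110xxx → 4-byte sequence.
Byte 1: 0xF0 = 11110000, payload 000 (3 bits).
Byte 2: 0xA5 = 10100101 (10xxxxxx ✓), payload 100101.
Byte 3: 0x86 = 10000110 (10xxxxxx ✓), payload 000110.
Byte 4: 0x91 = 10010001 (10xxxxxx ✓), payload 010001.
Concatenate: 000100101000110010001 = 0x25191 (21 bits → U+25191).

U+25191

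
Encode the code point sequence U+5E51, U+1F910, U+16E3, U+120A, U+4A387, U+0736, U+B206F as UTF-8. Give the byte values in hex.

U+5E51: 3-byte form → E5 B9 91.
U+1F910: 4-byte form → F0 9F A4 90.
U+16E3: 3-byte form → E1 9B A3.
U+120A: 3-byte form → E1 88 8A.
U+4A387: 4-byte form → F1 8A 8E 87.
U+0736: 2-byte form → DC B6.
U+B206F: 4-byte form → F2 B2 81 AF.
Concatenated (23 bytes): E5 B9 91 F0 9F A4 90 E1 9B A3 E1 88 8A F1 8A 8E 87 DC B6 F2 B2 81 AF.

E5 B9 91 F0 9F A4 90 E1 9B A3 E1 88 8A F1 8A 8E 87 DC B6 F2 B2 81 AF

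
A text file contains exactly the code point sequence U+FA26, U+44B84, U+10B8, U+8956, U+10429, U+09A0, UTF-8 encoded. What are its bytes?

EF A8 A6 F1 84 AE 84 E1 82 B8 E8 A5 96 F0 90 90 A9 E0 A6 A0

U+FA26: 3-byte form → EF A8 A6.
U+44B84: 4-byte form → F1 84 AE 84.
U+10B8: 3-byte form → E1 82 B8.
U+8956: 3-byte form → E8 A5 96.
U+10429: 4-byte form → F0 90 90 A9.
U+09A0: 3-byte form → E0 A6 A0.
Concatenated (20 bytes): EF A8 A6 F1 84 AE 84 E1 82 B8 E8 A5 96 F0 90 90 A9 E0 A6 A0.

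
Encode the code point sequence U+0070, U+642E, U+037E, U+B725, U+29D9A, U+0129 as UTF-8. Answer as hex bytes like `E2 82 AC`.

70 E6 90 AE CD BE EB 9C A5 F0 A9 B6 9A C4 A9

U+0070: 1-byte form → 70.
U+642E: 3-byte form → E6 90 AE.
U+037E: 2-byte form → CD BE.
U+B725: 3-byte form → EB 9C A5.
U+29D9A: 4-byte form → F0 A9 B6 9A.
U+0129: 2-byte form → C4 A9.
Concatenated (15 bytes): 70 E6 90 AE CD BE EB 9C A5 F0 A9 B6 9A C4 A9.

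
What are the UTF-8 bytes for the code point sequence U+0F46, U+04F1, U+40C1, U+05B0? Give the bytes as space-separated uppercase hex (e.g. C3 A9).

E0 BD 86 D3 B1 E4 83 81 D6 B0

U+0F46: 3-byte form → E0 BD 86.
U+04F1: 2-byte form → D3 B1.
U+40C1: 3-byte form → E4 83 81.
U+05B0: 2-byte form → D6 B0.
Concatenated (10 bytes): E0 BD 86 D3 B1 E4 83 81 D6 B0.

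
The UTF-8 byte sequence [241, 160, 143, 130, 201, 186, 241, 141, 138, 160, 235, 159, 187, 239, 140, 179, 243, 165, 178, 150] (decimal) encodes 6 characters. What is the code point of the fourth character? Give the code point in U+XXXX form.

Offset 0: leading byte 0xF1 = 11110001 → 4-byte char #1 = F1 A0 8F 82.
Offset 4: leading byte 0xC9 = 11001001 → 2-byte char #2 = C9 BA.
Offset 6: leading byte 0xF1 = 11110001 → 4-byte char #3 = F1 8D 8A A0.
Offset 10: leading byte 0xEB = 11101011 → 3-byte char #4 = EB 9F BB.
Leading byte 0xEB = 11101011 matches 1110xxxx → 3-byte sequence.
Byte 1: 0xEB = 11101011, payload 1011 (4 bits).
Byte 2: 0x9F = 10011111 (10xxxxxx ✓), payload 011111.
Byte 3: 0xBB = 10111011 (10xxxxxx ✓), payload 111011.
Concatenate: 1011011111111011 = 0xB7FB (16 bits → U+B7FB).

U+B7FB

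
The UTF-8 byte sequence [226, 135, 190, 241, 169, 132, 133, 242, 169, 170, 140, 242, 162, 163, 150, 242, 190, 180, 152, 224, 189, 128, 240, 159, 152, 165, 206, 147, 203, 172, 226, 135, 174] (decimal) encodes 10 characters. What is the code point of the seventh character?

Offset 0: leading byte 0xE2 = 11100010 → 3-byte char #1 = E2 87 BE.
Offset 3: leading byte 0xF1 = 11110001 → 4-byte char #2 = F1 A9 84 85.
Offset 7: leading byte 0xF2 = 11110010 → 4-byte char #3 = F2 A9 AA 8C.
Offset 11: leading byte 0xF2 = 11110010 → 4-byte char #4 = F2 A2 A3 96.
Offset 15: leading byte 0xF2 = 11110010 → 4-byte char #5 = F2 BE B4 98.
Offset 19: leading byte 0xE0 = 11100000 → 3-byte char #6 = E0 BD 80.
Offset 22: leading byte 0xF0 = 11110000 → 4-byte char #7 = F0 9F 98 A5.
Leading byte 0xF0 = 11110000 matches 11110xxx → 4-byte sequence.
Byte 1: 0xF0 = 11110000, payload 000 (3 bits).
Byte 2: 0x9F = 10011111 (10xxxxxx ✓), payload 011111.
Byte 3: 0x98 = 10011000 (10xxxxxx ✓), payload 011000.
Byte 4: 0xA5 = 10100101 (10xxxxxx ✓), payload 100101.
Concatenate: 000011111011000100101 = 0x1F625 (21 bits → U+1F625).

U+1F625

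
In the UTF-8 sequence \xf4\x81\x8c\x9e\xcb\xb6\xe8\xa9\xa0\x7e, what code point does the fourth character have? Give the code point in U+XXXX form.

U+007E

Offset 0: leading byte 0xF4 = 11110100 → 4-byte char #1 = F4 81 8C 9E.
Offset 4: leading byte 0xCB = 11001011 → 2-byte char #2 = CB B6.
Offset 6: leading byte 0xE8 = 11101000 → 3-byte char #3 = E8 A9 A0.
Offset 9: leading byte 0x7E = 01111110 → 1-byte char #4 = 7E.
Leading byte 0x7E = 01111110 matches 0xxxxxxx → 1-byte sequence.
Byte 1: 0x7E = 01111110, payload 1111110 (7 bits).
Concatenate: 1111110 = 0x7E (7 bits → U+007E).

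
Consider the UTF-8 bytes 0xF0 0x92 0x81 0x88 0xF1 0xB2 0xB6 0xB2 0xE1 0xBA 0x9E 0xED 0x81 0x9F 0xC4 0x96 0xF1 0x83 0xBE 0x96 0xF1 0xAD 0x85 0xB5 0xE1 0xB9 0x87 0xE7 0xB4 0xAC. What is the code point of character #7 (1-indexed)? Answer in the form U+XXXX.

U+6D175

Offset 0: leading byte 0xF0 = 11110000 → 4-byte char #1 = F0 92 81 88.
Offset 4: leading byte 0xF1 = 11110001 → 4-byte char #2 = F1 B2 B6 B2.
Offset 8: leading byte 0xE1 = 11100001 → 3-byte char #3 = E1 BA 9E.
Offset 11: leading byte 0xED = 11101101 → 3-byte char #4 = ED 81 9F.
Offset 14: leading byte 0xC4 = 11000100 → 2-byte char #5 = C4 96.
Offset 16: leading byte 0xF1 = 11110001 → 4-byte char #6 = F1 83 BE 96.
Offset 20: leading byte 0xF1 = 11110001 → 4-byte char #7 = F1 AD 85 B5.
Leading byte 0xF1 = 11110001 matches 11110xxx → 4-byte sequence.
Byte 1: 0xF1 = 11110001, payload 001 (3 bits).
Byte 2: 0xAD = 10101101 (10xxxxxx ✓), payload 101101.
Byte 3: 0x85 = 10000101 (10xxxxxx ✓), payload 000101.
Byte 4: 0xB5 = 10110101 (10xxxxxx ✓), payload 110101.
Concatenate: 001101101000101110101 = 0x6D175 (21 bits → U+6D175).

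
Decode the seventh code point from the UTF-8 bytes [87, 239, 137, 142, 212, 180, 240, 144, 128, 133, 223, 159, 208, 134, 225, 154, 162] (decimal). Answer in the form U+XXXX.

Offset 0: leading byte 0x57 = 01010111 → 1-byte char #1 = 57.
Offset 1: leading byte 0xEF = 11101111 → 3-byte char #2 = EF 89 8E.
Offset 4: leading byte 0xD4 = 11010100 → 2-byte char #3 = D4 B4.
Offset 6: leading byte 0xF0 = 11110000 → 4-byte char #4 = F0 90 80 85.
Offset 10: leading byte 0xDF = 11011111 → 2-byte char #5 = DF 9F.
Offset 12: leading byte 0xD0 = 11010000 → 2-byte char #6 = D0 86.
Offset 14: leading byte 0xE1 = 11100001 → 3-byte char #7 = E1 9A A2.
Leading byte 0xE1 = 11100001 matches 1110xxxx → 3-byte sequence.
Byte 1: 0xE1 = 11100001, payload 0001 (4 bits).
Byte 2: 0x9A = 10011010 (10xxxxxx ✓), payload 011010.
Byte 3: 0xA2 = 10100010 (10xxxxxx ✓), payload 100010.
Concatenate: 0001011010100010 = 0x16A2 (16 bits → U+16A2).

U+16A2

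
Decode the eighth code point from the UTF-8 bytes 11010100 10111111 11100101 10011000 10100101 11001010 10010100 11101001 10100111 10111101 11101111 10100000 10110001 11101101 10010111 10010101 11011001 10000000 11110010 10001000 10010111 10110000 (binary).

U+885F0

Offset 0: leading byte 0xD4 = 11010100 → 2-byte char #1 = D4 BF.
Offset 2: leading byte 0xE5 = 11100101 → 3-byte char #2 = E5 98 A5.
Offset 5: leading byte 0xCA = 11001010 → 2-byte char #3 = CA 94.
Offset 7: leading byte 0xE9 = 11101001 → 3-byte char #4 = E9 A7 BD.
Offset 10: leading byte 0xEF = 11101111 → 3-byte char #5 = EF A0 B1.
Offset 13: leading byte 0xED = 11101101 → 3-byte char #6 = ED 97 95.
Offset 16: leading byte 0xD9 = 11011001 → 2-byte char #7 = D9 80.
Offset 18: leading byte 0xF2 = 11110010 → 4-byte char #8 = F2 88 97 B0.
Leading byte 0xF2 = 11110010 matches 11110xxx → 4-byte sequence.
Byte 1: 0xF2 = 11110010, payload 010 (3 bits).
Byte 2: 0x88 = 10001000 (10xxxxxx ✓), payload 001000.
Byte 3: 0x97 = 10010111 (10xxxxxx ✓), payload 010111.
Byte 4: 0xB0 = 10110000 (10xxxxxx ✓), payload 110000.
Concatenate: 010001000010111110000 = 0x885F0 (21 bits → U+885F0).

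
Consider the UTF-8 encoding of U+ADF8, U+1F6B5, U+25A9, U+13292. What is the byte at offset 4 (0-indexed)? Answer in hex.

0x9F

U+ADF8 → 3-byte form EA B7 B8 at offsets 0–2.
U+1F6B5 → 4-byte form F0 9F 9A B5 at offsets 3–6.
Offset 4 falls in char 2's range; it's byte 2 of F0 9F 9A B5 = 0x9F.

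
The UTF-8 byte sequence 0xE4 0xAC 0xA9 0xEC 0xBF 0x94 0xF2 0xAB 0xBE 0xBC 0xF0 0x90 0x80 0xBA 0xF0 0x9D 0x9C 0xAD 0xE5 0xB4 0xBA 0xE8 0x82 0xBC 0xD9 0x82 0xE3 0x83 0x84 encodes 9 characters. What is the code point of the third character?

Offset 0: leading byte 0xE4 = 11100100 → 3-byte char #1 = E4 AC A9.
Offset 3: leading byte 0xEC = 11101100 → 3-byte char #2 = EC BF 94.
Offset 6: leading byte 0xF2 = 11110010 → 4-byte char #3 = F2 AB BE BC.
Leading byte 0xF2 = 11110010 matches 11110xxx → 4-byte sequence.
Byte 1: 0xF2 = 11110010, payload 010 (3 bits).
Byte 2: 0xAB = 10101011 (10xxxxxx ✓), payload 101011.
Byte 3: 0xBE = 10111110 (10xxxxxx ✓), payload 111110.
Byte 4: 0xBC = 10111100 (10xxxxxx ✓), payload 111100.
Concatenate: 010101011111110111100 = 0xABFBC (21 bits → U+ABFBC).

U+ABFBC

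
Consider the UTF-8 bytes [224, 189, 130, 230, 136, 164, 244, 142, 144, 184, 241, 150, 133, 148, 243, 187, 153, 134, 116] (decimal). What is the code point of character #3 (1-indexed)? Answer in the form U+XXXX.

Offset 0: leading byte 0xE0 = 11100000 → 3-byte char #1 = E0 BD 82.
Offset 3: leading byte 0xE6 = 11100110 → 3-byte char #2 = E6 88 A4.
Offset 6: leading byte 0xF4 = 11110100 → 4-byte char #3 = F4 8E 90 B8.
Leading byte 0xF4 = 11110100 matches 11110xxx → 4-byte sequence.
Byte 1: 0xF4 = 11110100, payload 100 (3 bits).
Byte 2: 0x8E = 10001110 (10xxxxxx ✓), payload 001110.
Byte 3: 0x90 = 10010000 (10xxxxxx ✓), payload 010000.
Byte 4: 0xB8 = 10111000 (10xxxxxx ✓), payload 111000.
Concatenate: 100001110010000111000 = 0x10E438 (21 bits → U+10E438).

U+10E438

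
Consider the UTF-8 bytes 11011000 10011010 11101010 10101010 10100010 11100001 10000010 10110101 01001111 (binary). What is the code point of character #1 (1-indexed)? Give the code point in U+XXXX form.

Offset 0: leading byte 0xD8 = 11011000 → 2-byte char #1 = D8 9A.
Leading byte 0xD8 = 11011000 matches 110xxxxx → 2-byte sequence.
Byte 1: 0xD8 = 11011000, payload 11000 (5 bits).
Byte 2: 0x9A = 10011010 (10xxxxxx ✓), payload 011010.
Concatenate: 11000011010 = 0x61A (11 bits → U+061A).

U+061A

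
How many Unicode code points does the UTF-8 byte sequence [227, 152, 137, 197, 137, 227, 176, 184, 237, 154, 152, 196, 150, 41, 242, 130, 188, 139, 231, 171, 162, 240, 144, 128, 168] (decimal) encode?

Byte at offset 0: 0xE3 = 11100011 → 3-byte char (#1). Advance 3.
Byte at offset 3: 0xC5 = 11000101 → 2-byte char (#2). Advance 2.
Byte at offset 5: 0xE3 = 11100011 → 3-byte char (#3). Advance 3.
Byte at offset 8: 0xED = 11101101 → 3-byte char (#4). Advance 3.
Byte at offset 11: 0xC4 = 11000100 → 2-byte char (#5). Advance 2.
Byte at offset 13: 0x29 = 00101001 → 1-byte char (#6). Advance 1.
Byte at offset 14: 0xF2 = 11110010 → 4-byte char (#7). Advance 4.
Byte at offset 18: 0xE7 = 11100111 → 3-byte char (#8). Advance 3.
Byte at offset 21: 0xF0 = 11110000 → 4-byte char (#9). Advance 4.
Reached end at offset 25 after 9 code points.

9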